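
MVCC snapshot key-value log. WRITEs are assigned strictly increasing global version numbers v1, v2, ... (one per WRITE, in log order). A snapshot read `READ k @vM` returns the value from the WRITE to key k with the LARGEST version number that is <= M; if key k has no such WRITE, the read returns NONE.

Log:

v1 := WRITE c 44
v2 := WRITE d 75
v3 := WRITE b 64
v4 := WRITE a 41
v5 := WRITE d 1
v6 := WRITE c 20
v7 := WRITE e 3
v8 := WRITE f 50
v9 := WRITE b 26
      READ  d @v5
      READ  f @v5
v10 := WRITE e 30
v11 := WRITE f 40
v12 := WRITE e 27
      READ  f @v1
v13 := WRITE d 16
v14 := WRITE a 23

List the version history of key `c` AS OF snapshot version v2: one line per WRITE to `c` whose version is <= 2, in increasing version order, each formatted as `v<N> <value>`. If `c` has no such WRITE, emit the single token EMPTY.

Scan writes for key=c with version <= 2:
  v1 WRITE c 44 -> keep
  v2 WRITE d 75 -> skip
  v3 WRITE b 64 -> skip
  v4 WRITE a 41 -> skip
  v5 WRITE d 1 -> skip
  v6 WRITE c 20 -> drop (> snap)
  v7 WRITE e 3 -> skip
  v8 WRITE f 50 -> skip
  v9 WRITE b 26 -> skip
  v10 WRITE e 30 -> skip
  v11 WRITE f 40 -> skip
  v12 WRITE e 27 -> skip
  v13 WRITE d 16 -> skip
  v14 WRITE a 23 -> skip
Collected: [(1, 44)]

Answer: v1 44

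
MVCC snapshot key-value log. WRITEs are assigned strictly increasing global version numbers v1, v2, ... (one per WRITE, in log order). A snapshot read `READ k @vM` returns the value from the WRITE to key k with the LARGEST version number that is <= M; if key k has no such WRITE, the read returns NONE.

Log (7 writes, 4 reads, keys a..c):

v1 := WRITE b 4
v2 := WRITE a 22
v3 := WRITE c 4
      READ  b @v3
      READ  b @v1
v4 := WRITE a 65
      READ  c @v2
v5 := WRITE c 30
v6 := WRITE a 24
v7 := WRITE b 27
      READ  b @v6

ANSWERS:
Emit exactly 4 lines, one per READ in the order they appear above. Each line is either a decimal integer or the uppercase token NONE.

Answer: 4
4
NONE
4

Derivation:
v1: WRITE b=4  (b history now [(1, 4)])
v2: WRITE a=22  (a history now [(2, 22)])
v3: WRITE c=4  (c history now [(3, 4)])
READ b @v3: history=[(1, 4)] -> pick v1 -> 4
READ b @v1: history=[(1, 4)] -> pick v1 -> 4
v4: WRITE a=65  (a history now [(2, 22), (4, 65)])
READ c @v2: history=[(3, 4)] -> no version <= 2 -> NONE
v5: WRITE c=30  (c history now [(3, 4), (5, 30)])
v6: WRITE a=24  (a history now [(2, 22), (4, 65), (6, 24)])
v7: WRITE b=27  (b history now [(1, 4), (7, 27)])
READ b @v6: history=[(1, 4), (7, 27)] -> pick v1 -> 4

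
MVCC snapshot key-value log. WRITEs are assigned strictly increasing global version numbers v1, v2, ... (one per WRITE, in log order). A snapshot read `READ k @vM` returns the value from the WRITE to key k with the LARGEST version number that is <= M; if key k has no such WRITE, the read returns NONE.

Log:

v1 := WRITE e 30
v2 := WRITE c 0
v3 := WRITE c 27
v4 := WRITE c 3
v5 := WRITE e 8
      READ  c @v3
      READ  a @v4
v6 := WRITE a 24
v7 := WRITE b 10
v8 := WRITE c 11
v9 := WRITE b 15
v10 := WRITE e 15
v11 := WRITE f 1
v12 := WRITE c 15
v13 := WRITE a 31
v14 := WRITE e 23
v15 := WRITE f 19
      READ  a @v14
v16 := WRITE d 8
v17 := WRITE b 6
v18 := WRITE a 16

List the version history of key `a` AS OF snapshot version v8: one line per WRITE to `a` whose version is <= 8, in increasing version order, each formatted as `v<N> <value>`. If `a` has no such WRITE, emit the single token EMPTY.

Answer: v6 24

Derivation:
Scan writes for key=a with version <= 8:
  v1 WRITE e 30 -> skip
  v2 WRITE c 0 -> skip
  v3 WRITE c 27 -> skip
  v4 WRITE c 3 -> skip
  v5 WRITE e 8 -> skip
  v6 WRITE a 24 -> keep
  v7 WRITE b 10 -> skip
  v8 WRITE c 11 -> skip
  v9 WRITE b 15 -> skip
  v10 WRITE e 15 -> skip
  v11 WRITE f 1 -> skip
  v12 WRITE c 15 -> skip
  v13 WRITE a 31 -> drop (> snap)
  v14 WRITE e 23 -> skip
  v15 WRITE f 19 -> skip
  v16 WRITE d 8 -> skip
  v17 WRITE b 6 -> skip
  v18 WRITE a 16 -> drop (> snap)
Collected: [(6, 24)]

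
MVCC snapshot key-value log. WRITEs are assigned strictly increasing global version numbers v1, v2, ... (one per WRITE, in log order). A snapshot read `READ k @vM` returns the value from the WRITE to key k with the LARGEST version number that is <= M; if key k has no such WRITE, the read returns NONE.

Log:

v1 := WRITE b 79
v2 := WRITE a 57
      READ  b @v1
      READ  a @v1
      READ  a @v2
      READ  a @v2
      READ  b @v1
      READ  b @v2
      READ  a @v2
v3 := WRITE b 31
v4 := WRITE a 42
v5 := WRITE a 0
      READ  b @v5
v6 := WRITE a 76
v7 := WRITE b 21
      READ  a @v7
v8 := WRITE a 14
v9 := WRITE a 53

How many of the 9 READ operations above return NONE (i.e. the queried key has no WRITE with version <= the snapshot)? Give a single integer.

v1: WRITE b=79  (b history now [(1, 79)])
v2: WRITE a=57  (a history now [(2, 57)])
READ b @v1: history=[(1, 79)] -> pick v1 -> 79
READ a @v1: history=[(2, 57)] -> no version <= 1 -> NONE
READ a @v2: history=[(2, 57)] -> pick v2 -> 57
READ a @v2: history=[(2, 57)] -> pick v2 -> 57
READ b @v1: history=[(1, 79)] -> pick v1 -> 79
READ b @v2: history=[(1, 79)] -> pick v1 -> 79
READ a @v2: history=[(2, 57)] -> pick v2 -> 57
v3: WRITE b=31  (b history now [(1, 79), (3, 31)])
v4: WRITE a=42  (a history now [(2, 57), (4, 42)])
v5: WRITE a=0  (a history now [(2, 57), (4, 42), (5, 0)])
READ b @v5: history=[(1, 79), (3, 31)] -> pick v3 -> 31
v6: WRITE a=76  (a history now [(2, 57), (4, 42), (5, 0), (6, 76)])
v7: WRITE b=21  (b history now [(1, 79), (3, 31), (7, 21)])
READ a @v7: history=[(2, 57), (4, 42), (5, 0), (6, 76)] -> pick v6 -> 76
v8: WRITE a=14  (a history now [(2, 57), (4, 42), (5, 0), (6, 76), (8, 14)])
v9: WRITE a=53  (a history now [(2, 57), (4, 42), (5, 0), (6, 76), (8, 14), (9, 53)])
Read results in order: ['79', 'NONE', '57', '57', '79', '79', '57', '31', '76']
NONE count = 1

Answer: 1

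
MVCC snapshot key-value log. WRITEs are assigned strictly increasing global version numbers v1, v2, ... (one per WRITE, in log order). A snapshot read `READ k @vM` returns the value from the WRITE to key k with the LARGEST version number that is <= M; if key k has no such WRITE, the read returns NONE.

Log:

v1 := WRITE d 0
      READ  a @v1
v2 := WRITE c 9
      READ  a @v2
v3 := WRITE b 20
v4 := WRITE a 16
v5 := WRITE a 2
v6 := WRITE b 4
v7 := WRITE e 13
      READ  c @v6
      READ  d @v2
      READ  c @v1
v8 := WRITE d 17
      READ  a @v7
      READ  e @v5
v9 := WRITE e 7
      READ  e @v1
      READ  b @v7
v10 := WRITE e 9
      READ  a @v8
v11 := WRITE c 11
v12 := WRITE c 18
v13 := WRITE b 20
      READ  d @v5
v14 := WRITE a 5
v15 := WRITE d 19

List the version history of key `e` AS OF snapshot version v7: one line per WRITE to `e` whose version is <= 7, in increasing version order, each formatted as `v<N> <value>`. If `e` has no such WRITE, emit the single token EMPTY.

Answer: v7 13

Derivation:
Scan writes for key=e with version <= 7:
  v1 WRITE d 0 -> skip
  v2 WRITE c 9 -> skip
  v3 WRITE b 20 -> skip
  v4 WRITE a 16 -> skip
  v5 WRITE a 2 -> skip
  v6 WRITE b 4 -> skip
  v7 WRITE e 13 -> keep
  v8 WRITE d 17 -> skip
  v9 WRITE e 7 -> drop (> snap)
  v10 WRITE e 9 -> drop (> snap)
  v11 WRITE c 11 -> skip
  v12 WRITE c 18 -> skip
  v13 WRITE b 20 -> skip
  v14 WRITE a 5 -> skip
  v15 WRITE d 19 -> skip
Collected: [(7, 13)]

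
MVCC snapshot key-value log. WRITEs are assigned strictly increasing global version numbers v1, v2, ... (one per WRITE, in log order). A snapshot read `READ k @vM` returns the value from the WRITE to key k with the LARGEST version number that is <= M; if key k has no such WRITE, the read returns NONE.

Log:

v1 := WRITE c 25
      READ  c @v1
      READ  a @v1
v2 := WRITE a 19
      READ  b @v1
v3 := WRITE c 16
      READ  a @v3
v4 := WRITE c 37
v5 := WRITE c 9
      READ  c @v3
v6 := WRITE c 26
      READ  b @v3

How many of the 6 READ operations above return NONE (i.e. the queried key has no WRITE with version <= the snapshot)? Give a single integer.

Answer: 3

Derivation:
v1: WRITE c=25  (c history now [(1, 25)])
READ c @v1: history=[(1, 25)] -> pick v1 -> 25
READ a @v1: history=[] -> no version <= 1 -> NONE
v2: WRITE a=19  (a history now [(2, 19)])
READ b @v1: history=[] -> no version <= 1 -> NONE
v3: WRITE c=16  (c history now [(1, 25), (3, 16)])
READ a @v3: history=[(2, 19)] -> pick v2 -> 19
v4: WRITE c=37  (c history now [(1, 25), (3, 16), (4, 37)])
v5: WRITE c=9  (c history now [(1, 25), (3, 16), (4, 37), (5, 9)])
READ c @v3: history=[(1, 25), (3, 16), (4, 37), (5, 9)] -> pick v3 -> 16
v6: WRITE c=26  (c history now [(1, 25), (3, 16), (4, 37), (5, 9), (6, 26)])
READ b @v3: history=[] -> no version <= 3 -> NONE
Read results in order: ['25', 'NONE', 'NONE', '19', '16', 'NONE']
NONE count = 3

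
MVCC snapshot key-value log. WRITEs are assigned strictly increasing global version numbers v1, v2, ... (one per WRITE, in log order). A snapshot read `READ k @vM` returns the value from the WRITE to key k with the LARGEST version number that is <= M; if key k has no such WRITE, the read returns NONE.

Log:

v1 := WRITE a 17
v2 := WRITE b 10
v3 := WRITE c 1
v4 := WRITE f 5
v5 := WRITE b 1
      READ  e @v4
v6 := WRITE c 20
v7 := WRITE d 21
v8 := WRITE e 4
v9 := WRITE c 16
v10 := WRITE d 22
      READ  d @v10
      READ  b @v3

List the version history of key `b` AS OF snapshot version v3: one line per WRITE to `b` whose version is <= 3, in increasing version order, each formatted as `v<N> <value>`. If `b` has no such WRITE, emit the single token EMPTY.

Answer: v2 10

Derivation:
Scan writes for key=b with version <= 3:
  v1 WRITE a 17 -> skip
  v2 WRITE b 10 -> keep
  v3 WRITE c 1 -> skip
  v4 WRITE f 5 -> skip
  v5 WRITE b 1 -> drop (> snap)
  v6 WRITE c 20 -> skip
  v7 WRITE d 21 -> skip
  v8 WRITE e 4 -> skip
  v9 WRITE c 16 -> skip
  v10 WRITE d 22 -> skip
Collected: [(2, 10)]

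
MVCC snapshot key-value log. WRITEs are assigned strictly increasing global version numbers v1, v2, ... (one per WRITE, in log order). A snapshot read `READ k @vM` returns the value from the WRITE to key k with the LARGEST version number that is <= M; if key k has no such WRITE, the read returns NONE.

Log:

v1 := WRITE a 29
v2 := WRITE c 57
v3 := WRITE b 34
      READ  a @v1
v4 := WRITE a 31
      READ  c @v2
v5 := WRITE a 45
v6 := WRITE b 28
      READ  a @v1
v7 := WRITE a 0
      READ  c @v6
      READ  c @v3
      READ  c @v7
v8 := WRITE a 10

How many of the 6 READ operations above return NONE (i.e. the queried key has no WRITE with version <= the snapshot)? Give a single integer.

Answer: 0

Derivation:
v1: WRITE a=29  (a history now [(1, 29)])
v2: WRITE c=57  (c history now [(2, 57)])
v3: WRITE b=34  (b history now [(3, 34)])
READ a @v1: history=[(1, 29)] -> pick v1 -> 29
v4: WRITE a=31  (a history now [(1, 29), (4, 31)])
READ c @v2: history=[(2, 57)] -> pick v2 -> 57
v5: WRITE a=45  (a history now [(1, 29), (4, 31), (5, 45)])
v6: WRITE b=28  (b history now [(3, 34), (6, 28)])
READ a @v1: history=[(1, 29), (4, 31), (5, 45)] -> pick v1 -> 29
v7: WRITE a=0  (a history now [(1, 29), (4, 31), (5, 45), (7, 0)])
READ c @v6: history=[(2, 57)] -> pick v2 -> 57
READ c @v3: history=[(2, 57)] -> pick v2 -> 57
READ c @v7: history=[(2, 57)] -> pick v2 -> 57
v8: WRITE a=10  (a history now [(1, 29), (4, 31), (5, 45), (7, 0), (8, 10)])
Read results in order: ['29', '57', '29', '57', '57', '57']
NONE count = 0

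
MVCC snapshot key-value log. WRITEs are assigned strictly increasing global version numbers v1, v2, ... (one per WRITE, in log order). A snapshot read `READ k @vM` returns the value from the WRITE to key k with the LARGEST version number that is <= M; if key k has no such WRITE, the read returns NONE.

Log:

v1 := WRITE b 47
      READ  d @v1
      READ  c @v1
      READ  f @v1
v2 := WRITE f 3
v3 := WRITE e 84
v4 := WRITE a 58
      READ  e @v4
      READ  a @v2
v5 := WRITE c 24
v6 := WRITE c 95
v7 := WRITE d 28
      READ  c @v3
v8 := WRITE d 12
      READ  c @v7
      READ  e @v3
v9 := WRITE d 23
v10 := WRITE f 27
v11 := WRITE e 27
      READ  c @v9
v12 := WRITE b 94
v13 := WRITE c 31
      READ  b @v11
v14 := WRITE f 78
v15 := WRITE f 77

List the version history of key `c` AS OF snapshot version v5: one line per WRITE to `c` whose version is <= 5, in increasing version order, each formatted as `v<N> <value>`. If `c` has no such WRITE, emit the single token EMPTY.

Scan writes for key=c with version <= 5:
  v1 WRITE b 47 -> skip
  v2 WRITE f 3 -> skip
  v3 WRITE e 84 -> skip
  v4 WRITE a 58 -> skip
  v5 WRITE c 24 -> keep
  v6 WRITE c 95 -> drop (> snap)
  v7 WRITE d 28 -> skip
  v8 WRITE d 12 -> skip
  v9 WRITE d 23 -> skip
  v10 WRITE f 27 -> skip
  v11 WRITE e 27 -> skip
  v12 WRITE b 94 -> skip
  v13 WRITE c 31 -> drop (> snap)
  v14 WRITE f 78 -> skip
  v15 WRITE f 77 -> skip
Collected: [(5, 24)]

Answer: v5 24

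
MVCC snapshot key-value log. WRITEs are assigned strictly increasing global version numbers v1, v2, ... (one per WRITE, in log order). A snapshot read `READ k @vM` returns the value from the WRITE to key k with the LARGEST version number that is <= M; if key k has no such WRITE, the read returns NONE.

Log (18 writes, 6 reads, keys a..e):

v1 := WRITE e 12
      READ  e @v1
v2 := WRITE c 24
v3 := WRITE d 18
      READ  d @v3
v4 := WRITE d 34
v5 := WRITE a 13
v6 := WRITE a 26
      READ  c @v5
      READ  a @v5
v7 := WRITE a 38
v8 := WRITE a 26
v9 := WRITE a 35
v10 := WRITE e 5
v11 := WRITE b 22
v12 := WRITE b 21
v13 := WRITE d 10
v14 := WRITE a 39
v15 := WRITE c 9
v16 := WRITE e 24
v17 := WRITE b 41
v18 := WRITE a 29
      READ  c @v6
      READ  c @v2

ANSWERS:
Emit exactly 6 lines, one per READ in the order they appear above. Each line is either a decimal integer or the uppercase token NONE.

v1: WRITE e=12  (e history now [(1, 12)])
READ e @v1: history=[(1, 12)] -> pick v1 -> 12
v2: WRITE c=24  (c history now [(2, 24)])
v3: WRITE d=18  (d history now [(3, 18)])
READ d @v3: history=[(3, 18)] -> pick v3 -> 18
v4: WRITE d=34  (d history now [(3, 18), (4, 34)])
v5: WRITE a=13  (a history now [(5, 13)])
v6: WRITE a=26  (a history now [(5, 13), (6, 26)])
READ c @v5: history=[(2, 24)] -> pick v2 -> 24
READ a @v5: history=[(5, 13), (6, 26)] -> pick v5 -> 13
v7: WRITE a=38  (a history now [(5, 13), (6, 26), (7, 38)])
v8: WRITE a=26  (a history now [(5, 13), (6, 26), (7, 38), (8, 26)])
v9: WRITE a=35  (a history now [(5, 13), (6, 26), (7, 38), (8, 26), (9, 35)])
v10: WRITE e=5  (e history now [(1, 12), (10, 5)])
v11: WRITE b=22  (b history now [(11, 22)])
v12: WRITE b=21  (b history now [(11, 22), (12, 21)])
v13: WRITE d=10  (d history now [(3, 18), (4, 34), (13, 10)])
v14: WRITE a=39  (a history now [(5, 13), (6, 26), (7, 38), (8, 26), (9, 35), (14, 39)])
v15: WRITE c=9  (c history now [(2, 24), (15, 9)])
v16: WRITE e=24  (e history now [(1, 12), (10, 5), (16, 24)])
v17: WRITE b=41  (b history now [(11, 22), (12, 21), (17, 41)])
v18: WRITE a=29  (a history now [(5, 13), (6, 26), (7, 38), (8, 26), (9, 35), (14, 39), (18, 29)])
READ c @v6: history=[(2, 24), (15, 9)] -> pick v2 -> 24
READ c @v2: history=[(2, 24), (15, 9)] -> pick v2 -> 24

Answer: 12
18
24
13
24
24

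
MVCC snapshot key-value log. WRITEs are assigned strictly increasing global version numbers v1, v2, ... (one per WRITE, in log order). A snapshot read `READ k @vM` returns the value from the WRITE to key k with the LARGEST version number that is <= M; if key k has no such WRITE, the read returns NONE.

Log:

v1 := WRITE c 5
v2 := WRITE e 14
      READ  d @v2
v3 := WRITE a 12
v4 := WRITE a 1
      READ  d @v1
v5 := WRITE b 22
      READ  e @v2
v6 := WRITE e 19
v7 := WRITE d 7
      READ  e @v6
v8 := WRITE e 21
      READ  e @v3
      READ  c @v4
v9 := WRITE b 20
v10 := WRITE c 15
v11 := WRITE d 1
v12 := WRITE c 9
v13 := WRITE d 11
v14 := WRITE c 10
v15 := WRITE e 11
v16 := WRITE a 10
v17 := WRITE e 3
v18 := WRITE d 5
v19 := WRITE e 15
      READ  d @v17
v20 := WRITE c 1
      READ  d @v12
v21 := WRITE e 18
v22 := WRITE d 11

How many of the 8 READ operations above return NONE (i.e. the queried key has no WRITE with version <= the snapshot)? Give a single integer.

v1: WRITE c=5  (c history now [(1, 5)])
v2: WRITE e=14  (e history now [(2, 14)])
READ d @v2: history=[] -> no version <= 2 -> NONE
v3: WRITE a=12  (a history now [(3, 12)])
v4: WRITE a=1  (a history now [(3, 12), (4, 1)])
READ d @v1: history=[] -> no version <= 1 -> NONE
v5: WRITE b=22  (b history now [(5, 22)])
READ e @v2: history=[(2, 14)] -> pick v2 -> 14
v6: WRITE e=19  (e history now [(2, 14), (6, 19)])
v7: WRITE d=7  (d history now [(7, 7)])
READ e @v6: history=[(2, 14), (6, 19)] -> pick v6 -> 19
v8: WRITE e=21  (e history now [(2, 14), (6, 19), (8, 21)])
READ e @v3: history=[(2, 14), (6, 19), (8, 21)] -> pick v2 -> 14
READ c @v4: history=[(1, 5)] -> pick v1 -> 5
v9: WRITE b=20  (b history now [(5, 22), (9, 20)])
v10: WRITE c=15  (c history now [(1, 5), (10, 15)])
v11: WRITE d=1  (d history now [(7, 7), (11, 1)])
v12: WRITE c=9  (c history now [(1, 5), (10, 15), (12, 9)])
v13: WRITE d=11  (d history now [(7, 7), (11, 1), (13, 11)])
v14: WRITE c=10  (c history now [(1, 5), (10, 15), (12, 9), (14, 10)])
v15: WRITE e=11  (e history now [(2, 14), (6, 19), (8, 21), (15, 11)])
v16: WRITE a=10  (a history now [(3, 12), (4, 1), (16, 10)])
v17: WRITE e=3  (e history now [(2, 14), (6, 19), (8, 21), (15, 11), (17, 3)])
v18: WRITE d=5  (d history now [(7, 7), (11, 1), (13, 11), (18, 5)])
v19: WRITE e=15  (e history now [(2, 14), (6, 19), (8, 21), (15, 11), (17, 3), (19, 15)])
READ d @v17: history=[(7, 7), (11, 1), (13, 11), (18, 5)] -> pick v13 -> 11
v20: WRITE c=1  (c history now [(1, 5), (10, 15), (12, 9), (14, 10), (20, 1)])
READ d @v12: history=[(7, 7), (11, 1), (13, 11), (18, 5)] -> pick v11 -> 1
v21: WRITE e=18  (e history now [(2, 14), (6, 19), (8, 21), (15, 11), (17, 3), (19, 15), (21, 18)])
v22: WRITE d=11  (d history now [(7, 7), (11, 1), (13, 11), (18, 5), (22, 11)])
Read results in order: ['NONE', 'NONE', '14', '19', '14', '5', '11', '1']
NONE count = 2

Answer: 2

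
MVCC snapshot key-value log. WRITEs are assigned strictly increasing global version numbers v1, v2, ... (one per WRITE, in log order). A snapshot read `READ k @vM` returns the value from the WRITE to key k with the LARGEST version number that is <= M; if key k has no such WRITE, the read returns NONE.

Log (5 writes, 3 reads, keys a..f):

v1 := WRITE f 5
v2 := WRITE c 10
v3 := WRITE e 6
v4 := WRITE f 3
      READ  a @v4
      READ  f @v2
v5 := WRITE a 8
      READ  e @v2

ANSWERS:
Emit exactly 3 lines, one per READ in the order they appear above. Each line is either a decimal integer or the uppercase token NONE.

v1: WRITE f=5  (f history now [(1, 5)])
v2: WRITE c=10  (c history now [(2, 10)])
v3: WRITE e=6  (e history now [(3, 6)])
v4: WRITE f=3  (f history now [(1, 5), (4, 3)])
READ a @v4: history=[] -> no version <= 4 -> NONE
READ f @v2: history=[(1, 5), (4, 3)] -> pick v1 -> 5
v5: WRITE a=8  (a history now [(5, 8)])
READ e @v2: history=[(3, 6)] -> no version <= 2 -> NONE

Answer: NONE
5
NONE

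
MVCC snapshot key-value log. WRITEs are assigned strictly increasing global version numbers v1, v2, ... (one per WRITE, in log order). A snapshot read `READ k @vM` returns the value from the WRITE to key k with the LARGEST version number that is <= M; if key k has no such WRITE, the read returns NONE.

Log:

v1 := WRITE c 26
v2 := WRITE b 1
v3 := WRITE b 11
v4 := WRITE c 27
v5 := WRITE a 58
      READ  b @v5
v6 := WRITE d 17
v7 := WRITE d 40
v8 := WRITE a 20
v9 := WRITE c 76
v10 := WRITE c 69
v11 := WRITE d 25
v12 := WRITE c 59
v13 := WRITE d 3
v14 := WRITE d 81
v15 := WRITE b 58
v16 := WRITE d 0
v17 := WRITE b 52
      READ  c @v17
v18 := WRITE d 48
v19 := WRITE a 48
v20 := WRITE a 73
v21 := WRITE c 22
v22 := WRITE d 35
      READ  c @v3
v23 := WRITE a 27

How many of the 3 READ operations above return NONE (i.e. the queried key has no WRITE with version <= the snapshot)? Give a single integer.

v1: WRITE c=26  (c history now [(1, 26)])
v2: WRITE b=1  (b history now [(2, 1)])
v3: WRITE b=11  (b history now [(2, 1), (3, 11)])
v4: WRITE c=27  (c history now [(1, 26), (4, 27)])
v5: WRITE a=58  (a history now [(5, 58)])
READ b @v5: history=[(2, 1), (3, 11)] -> pick v3 -> 11
v6: WRITE d=17  (d history now [(6, 17)])
v7: WRITE d=40  (d history now [(6, 17), (7, 40)])
v8: WRITE a=20  (a history now [(5, 58), (8, 20)])
v9: WRITE c=76  (c history now [(1, 26), (4, 27), (9, 76)])
v10: WRITE c=69  (c history now [(1, 26), (4, 27), (9, 76), (10, 69)])
v11: WRITE d=25  (d history now [(6, 17), (7, 40), (11, 25)])
v12: WRITE c=59  (c history now [(1, 26), (4, 27), (9, 76), (10, 69), (12, 59)])
v13: WRITE d=3  (d history now [(6, 17), (7, 40), (11, 25), (13, 3)])
v14: WRITE d=81  (d history now [(6, 17), (7, 40), (11, 25), (13, 3), (14, 81)])
v15: WRITE b=58  (b history now [(2, 1), (3, 11), (15, 58)])
v16: WRITE d=0  (d history now [(6, 17), (7, 40), (11, 25), (13, 3), (14, 81), (16, 0)])
v17: WRITE b=52  (b history now [(2, 1), (3, 11), (15, 58), (17, 52)])
READ c @v17: history=[(1, 26), (4, 27), (9, 76), (10, 69), (12, 59)] -> pick v12 -> 59
v18: WRITE d=48  (d history now [(6, 17), (7, 40), (11, 25), (13, 3), (14, 81), (16, 0), (18, 48)])
v19: WRITE a=48  (a history now [(5, 58), (8, 20), (19, 48)])
v20: WRITE a=73  (a history now [(5, 58), (8, 20), (19, 48), (20, 73)])
v21: WRITE c=22  (c history now [(1, 26), (4, 27), (9, 76), (10, 69), (12, 59), (21, 22)])
v22: WRITE d=35  (d history now [(6, 17), (7, 40), (11, 25), (13, 3), (14, 81), (16, 0), (18, 48), (22, 35)])
READ c @v3: history=[(1, 26), (4, 27), (9, 76), (10, 69), (12, 59), (21, 22)] -> pick v1 -> 26
v23: WRITE a=27  (a history now [(5, 58), (8, 20), (19, 48), (20, 73), (23, 27)])
Read results in order: ['11', '59', '26']
NONE count = 0

Answer: 0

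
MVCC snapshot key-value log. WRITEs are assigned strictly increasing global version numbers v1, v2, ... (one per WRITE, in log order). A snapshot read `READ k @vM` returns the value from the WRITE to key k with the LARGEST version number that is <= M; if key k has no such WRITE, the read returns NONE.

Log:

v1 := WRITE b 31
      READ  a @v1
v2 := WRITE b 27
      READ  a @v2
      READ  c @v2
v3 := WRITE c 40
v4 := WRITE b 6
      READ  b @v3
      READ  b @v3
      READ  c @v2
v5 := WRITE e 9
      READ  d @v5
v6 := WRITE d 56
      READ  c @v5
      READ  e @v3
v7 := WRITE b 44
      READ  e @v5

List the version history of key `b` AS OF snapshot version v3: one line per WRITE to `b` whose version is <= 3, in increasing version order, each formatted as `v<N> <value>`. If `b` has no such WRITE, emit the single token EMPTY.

Answer: v1 31
v2 27

Derivation:
Scan writes for key=b with version <= 3:
  v1 WRITE b 31 -> keep
  v2 WRITE b 27 -> keep
  v3 WRITE c 40 -> skip
  v4 WRITE b 6 -> drop (> snap)
  v5 WRITE e 9 -> skip
  v6 WRITE d 56 -> skip
  v7 WRITE b 44 -> drop (> snap)
Collected: [(1, 31), (2, 27)]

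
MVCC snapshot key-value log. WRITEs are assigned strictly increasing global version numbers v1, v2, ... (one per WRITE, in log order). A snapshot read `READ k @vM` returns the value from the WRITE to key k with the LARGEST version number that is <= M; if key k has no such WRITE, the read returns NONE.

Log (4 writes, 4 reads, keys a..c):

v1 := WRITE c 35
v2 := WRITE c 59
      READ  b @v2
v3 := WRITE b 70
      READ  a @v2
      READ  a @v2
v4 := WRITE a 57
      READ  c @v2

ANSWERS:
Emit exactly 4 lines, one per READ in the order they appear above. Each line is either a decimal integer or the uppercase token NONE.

Answer: NONE
NONE
NONE
59

Derivation:
v1: WRITE c=35  (c history now [(1, 35)])
v2: WRITE c=59  (c history now [(1, 35), (2, 59)])
READ b @v2: history=[] -> no version <= 2 -> NONE
v3: WRITE b=70  (b history now [(3, 70)])
READ a @v2: history=[] -> no version <= 2 -> NONE
READ a @v2: history=[] -> no version <= 2 -> NONE
v4: WRITE a=57  (a history now [(4, 57)])
READ c @v2: history=[(1, 35), (2, 59)] -> pick v2 -> 59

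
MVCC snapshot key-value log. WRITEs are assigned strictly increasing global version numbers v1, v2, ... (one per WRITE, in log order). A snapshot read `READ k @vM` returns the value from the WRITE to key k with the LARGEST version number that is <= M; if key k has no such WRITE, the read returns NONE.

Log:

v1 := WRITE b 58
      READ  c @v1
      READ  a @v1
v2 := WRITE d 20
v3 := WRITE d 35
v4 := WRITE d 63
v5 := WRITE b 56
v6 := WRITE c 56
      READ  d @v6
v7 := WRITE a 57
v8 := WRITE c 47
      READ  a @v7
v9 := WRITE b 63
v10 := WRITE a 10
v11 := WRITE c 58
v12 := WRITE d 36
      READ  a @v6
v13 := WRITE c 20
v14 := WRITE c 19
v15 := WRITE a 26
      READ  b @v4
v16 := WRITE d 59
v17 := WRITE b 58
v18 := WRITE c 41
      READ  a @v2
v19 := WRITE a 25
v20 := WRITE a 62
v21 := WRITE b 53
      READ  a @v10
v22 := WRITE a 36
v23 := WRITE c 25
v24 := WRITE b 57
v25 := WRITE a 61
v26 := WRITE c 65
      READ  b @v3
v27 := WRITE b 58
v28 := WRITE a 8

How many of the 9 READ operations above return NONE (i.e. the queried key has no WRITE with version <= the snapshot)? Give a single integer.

v1: WRITE b=58  (b history now [(1, 58)])
READ c @v1: history=[] -> no version <= 1 -> NONE
READ a @v1: history=[] -> no version <= 1 -> NONE
v2: WRITE d=20  (d history now [(2, 20)])
v3: WRITE d=35  (d history now [(2, 20), (3, 35)])
v4: WRITE d=63  (d history now [(2, 20), (3, 35), (4, 63)])
v5: WRITE b=56  (b history now [(1, 58), (5, 56)])
v6: WRITE c=56  (c history now [(6, 56)])
READ d @v6: history=[(2, 20), (3, 35), (4, 63)] -> pick v4 -> 63
v7: WRITE a=57  (a history now [(7, 57)])
v8: WRITE c=47  (c history now [(6, 56), (8, 47)])
READ a @v7: history=[(7, 57)] -> pick v7 -> 57
v9: WRITE b=63  (b history now [(1, 58), (5, 56), (9, 63)])
v10: WRITE a=10  (a history now [(7, 57), (10, 10)])
v11: WRITE c=58  (c history now [(6, 56), (8, 47), (11, 58)])
v12: WRITE d=36  (d history now [(2, 20), (3, 35), (4, 63), (12, 36)])
READ a @v6: history=[(7, 57), (10, 10)] -> no version <= 6 -> NONE
v13: WRITE c=20  (c history now [(6, 56), (8, 47), (11, 58), (13, 20)])
v14: WRITE c=19  (c history now [(6, 56), (8, 47), (11, 58), (13, 20), (14, 19)])
v15: WRITE a=26  (a history now [(7, 57), (10, 10), (15, 26)])
READ b @v4: history=[(1, 58), (5, 56), (9, 63)] -> pick v1 -> 58
v16: WRITE d=59  (d history now [(2, 20), (3, 35), (4, 63), (12, 36), (16, 59)])
v17: WRITE b=58  (b history now [(1, 58), (5, 56), (9, 63), (17, 58)])
v18: WRITE c=41  (c history now [(6, 56), (8, 47), (11, 58), (13, 20), (14, 19), (18, 41)])
READ a @v2: history=[(7, 57), (10, 10), (15, 26)] -> no version <= 2 -> NONE
v19: WRITE a=25  (a history now [(7, 57), (10, 10), (15, 26), (19, 25)])
v20: WRITE a=62  (a history now [(7, 57), (10, 10), (15, 26), (19, 25), (20, 62)])
v21: WRITE b=53  (b history now [(1, 58), (5, 56), (9, 63), (17, 58), (21, 53)])
READ a @v10: history=[(7, 57), (10, 10), (15, 26), (19, 25), (20, 62)] -> pick v10 -> 10
v22: WRITE a=36  (a history now [(7, 57), (10, 10), (15, 26), (19, 25), (20, 62), (22, 36)])
v23: WRITE c=25  (c history now [(6, 56), (8, 47), (11, 58), (13, 20), (14, 19), (18, 41), (23, 25)])
v24: WRITE b=57  (b history now [(1, 58), (5, 56), (9, 63), (17, 58), (21, 53), (24, 57)])
v25: WRITE a=61  (a history now [(7, 57), (10, 10), (15, 26), (19, 25), (20, 62), (22, 36), (25, 61)])
v26: WRITE c=65  (c history now [(6, 56), (8, 47), (11, 58), (13, 20), (14, 19), (18, 41), (23, 25), (26, 65)])
READ b @v3: history=[(1, 58), (5, 56), (9, 63), (17, 58), (21, 53), (24, 57)] -> pick v1 -> 58
v27: WRITE b=58  (b history now [(1, 58), (5, 56), (9, 63), (17, 58), (21, 53), (24, 57), (27, 58)])
v28: WRITE a=8  (a history now [(7, 57), (10, 10), (15, 26), (19, 25), (20, 62), (22, 36), (25, 61), (28, 8)])
Read results in order: ['NONE', 'NONE', '63', '57', 'NONE', '58', 'NONE', '10', '58']
NONE count = 4

Answer: 4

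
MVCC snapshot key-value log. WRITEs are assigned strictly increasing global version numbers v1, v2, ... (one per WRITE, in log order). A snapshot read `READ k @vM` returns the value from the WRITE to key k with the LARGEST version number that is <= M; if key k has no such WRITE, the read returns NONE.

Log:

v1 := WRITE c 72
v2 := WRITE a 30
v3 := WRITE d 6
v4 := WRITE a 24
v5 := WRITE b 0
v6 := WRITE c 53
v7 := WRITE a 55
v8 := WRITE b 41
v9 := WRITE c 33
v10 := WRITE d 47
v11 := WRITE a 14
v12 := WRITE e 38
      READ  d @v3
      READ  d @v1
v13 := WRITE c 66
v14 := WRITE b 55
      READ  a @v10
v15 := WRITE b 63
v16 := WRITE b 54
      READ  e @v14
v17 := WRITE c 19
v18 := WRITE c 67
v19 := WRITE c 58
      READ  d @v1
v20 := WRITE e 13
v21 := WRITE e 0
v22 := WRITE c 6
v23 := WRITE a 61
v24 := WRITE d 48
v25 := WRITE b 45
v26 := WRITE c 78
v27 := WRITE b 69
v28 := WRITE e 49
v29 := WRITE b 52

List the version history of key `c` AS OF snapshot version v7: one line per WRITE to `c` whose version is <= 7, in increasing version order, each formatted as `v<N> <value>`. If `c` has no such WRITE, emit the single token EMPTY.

Answer: v1 72
v6 53

Derivation:
Scan writes for key=c with version <= 7:
  v1 WRITE c 72 -> keep
  v2 WRITE a 30 -> skip
  v3 WRITE d 6 -> skip
  v4 WRITE a 24 -> skip
  v5 WRITE b 0 -> skip
  v6 WRITE c 53 -> keep
  v7 WRITE a 55 -> skip
  v8 WRITE b 41 -> skip
  v9 WRITE c 33 -> drop (> snap)
  v10 WRITE d 47 -> skip
  v11 WRITE a 14 -> skip
  v12 WRITE e 38 -> skip
  v13 WRITE c 66 -> drop (> snap)
  v14 WRITE b 55 -> skip
  v15 WRITE b 63 -> skip
  v16 WRITE b 54 -> skip
  v17 WRITE c 19 -> drop (> snap)
  v18 WRITE c 67 -> drop (> snap)
  v19 WRITE c 58 -> drop (> snap)
  v20 WRITE e 13 -> skip
  v21 WRITE e 0 -> skip
  v22 WRITE c 6 -> drop (> snap)
  v23 WRITE a 61 -> skip
  v24 WRITE d 48 -> skip
  v25 WRITE b 45 -> skip
  v26 WRITE c 78 -> drop (> snap)
  v27 WRITE b 69 -> skip
  v28 WRITE e 49 -> skip
  v29 WRITE b 52 -> skip
Collected: [(1, 72), (6, 53)]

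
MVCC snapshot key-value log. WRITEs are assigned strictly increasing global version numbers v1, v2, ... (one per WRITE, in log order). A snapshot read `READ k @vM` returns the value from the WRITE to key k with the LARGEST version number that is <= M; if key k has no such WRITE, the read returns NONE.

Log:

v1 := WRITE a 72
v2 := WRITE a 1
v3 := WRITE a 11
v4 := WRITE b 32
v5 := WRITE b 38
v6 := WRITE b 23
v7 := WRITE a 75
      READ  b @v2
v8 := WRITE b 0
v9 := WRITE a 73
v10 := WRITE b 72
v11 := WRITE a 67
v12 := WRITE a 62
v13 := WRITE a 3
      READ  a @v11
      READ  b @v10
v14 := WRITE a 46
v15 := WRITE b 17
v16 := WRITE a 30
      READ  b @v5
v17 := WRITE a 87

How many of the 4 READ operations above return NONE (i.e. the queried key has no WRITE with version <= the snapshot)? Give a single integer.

v1: WRITE a=72  (a history now [(1, 72)])
v2: WRITE a=1  (a history now [(1, 72), (2, 1)])
v3: WRITE a=11  (a history now [(1, 72), (2, 1), (3, 11)])
v4: WRITE b=32  (b history now [(4, 32)])
v5: WRITE b=38  (b history now [(4, 32), (5, 38)])
v6: WRITE b=23  (b history now [(4, 32), (5, 38), (6, 23)])
v7: WRITE a=75  (a history now [(1, 72), (2, 1), (3, 11), (7, 75)])
READ b @v2: history=[(4, 32), (5, 38), (6, 23)] -> no version <= 2 -> NONE
v8: WRITE b=0  (b history now [(4, 32), (5, 38), (6, 23), (8, 0)])
v9: WRITE a=73  (a history now [(1, 72), (2, 1), (3, 11), (7, 75), (9, 73)])
v10: WRITE b=72  (b history now [(4, 32), (5, 38), (6, 23), (8, 0), (10, 72)])
v11: WRITE a=67  (a history now [(1, 72), (2, 1), (3, 11), (7, 75), (9, 73), (11, 67)])
v12: WRITE a=62  (a history now [(1, 72), (2, 1), (3, 11), (7, 75), (9, 73), (11, 67), (12, 62)])
v13: WRITE a=3  (a history now [(1, 72), (2, 1), (3, 11), (7, 75), (9, 73), (11, 67), (12, 62), (13, 3)])
READ a @v11: history=[(1, 72), (2, 1), (3, 11), (7, 75), (9, 73), (11, 67), (12, 62), (13, 3)] -> pick v11 -> 67
READ b @v10: history=[(4, 32), (5, 38), (6, 23), (8, 0), (10, 72)] -> pick v10 -> 72
v14: WRITE a=46  (a history now [(1, 72), (2, 1), (3, 11), (7, 75), (9, 73), (11, 67), (12, 62), (13, 3), (14, 46)])
v15: WRITE b=17  (b history now [(4, 32), (5, 38), (6, 23), (8, 0), (10, 72), (15, 17)])
v16: WRITE a=30  (a history now [(1, 72), (2, 1), (3, 11), (7, 75), (9, 73), (11, 67), (12, 62), (13, 3), (14, 46), (16, 30)])
READ b @v5: history=[(4, 32), (5, 38), (6, 23), (8, 0), (10, 72), (15, 17)] -> pick v5 -> 38
v17: WRITE a=87  (a history now [(1, 72), (2, 1), (3, 11), (7, 75), (9, 73), (11, 67), (12, 62), (13, 3), (14, 46), (16, 30), (17, 87)])
Read results in order: ['NONE', '67', '72', '38']
NONE count = 1

Answer: 1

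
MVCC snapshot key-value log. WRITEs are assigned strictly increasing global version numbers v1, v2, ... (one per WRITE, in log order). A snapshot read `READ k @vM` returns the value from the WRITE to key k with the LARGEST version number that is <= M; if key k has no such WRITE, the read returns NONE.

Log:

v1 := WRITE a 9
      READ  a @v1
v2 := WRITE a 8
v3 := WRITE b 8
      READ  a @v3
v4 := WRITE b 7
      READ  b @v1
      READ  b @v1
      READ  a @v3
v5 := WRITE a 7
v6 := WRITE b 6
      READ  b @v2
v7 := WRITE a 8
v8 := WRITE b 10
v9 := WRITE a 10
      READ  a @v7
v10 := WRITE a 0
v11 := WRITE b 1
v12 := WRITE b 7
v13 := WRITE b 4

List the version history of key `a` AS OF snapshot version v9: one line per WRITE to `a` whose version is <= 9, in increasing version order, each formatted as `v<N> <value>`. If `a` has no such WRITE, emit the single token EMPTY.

Scan writes for key=a with version <= 9:
  v1 WRITE a 9 -> keep
  v2 WRITE a 8 -> keep
  v3 WRITE b 8 -> skip
  v4 WRITE b 7 -> skip
  v5 WRITE a 7 -> keep
  v6 WRITE b 6 -> skip
  v7 WRITE a 8 -> keep
  v8 WRITE b 10 -> skip
  v9 WRITE a 10 -> keep
  v10 WRITE a 0 -> drop (> snap)
  v11 WRITE b 1 -> skip
  v12 WRITE b 7 -> skip
  v13 WRITE b 4 -> skip
Collected: [(1, 9), (2, 8), (5, 7), (7, 8), (9, 10)]

Answer: v1 9
v2 8
v5 7
v7 8
v9 10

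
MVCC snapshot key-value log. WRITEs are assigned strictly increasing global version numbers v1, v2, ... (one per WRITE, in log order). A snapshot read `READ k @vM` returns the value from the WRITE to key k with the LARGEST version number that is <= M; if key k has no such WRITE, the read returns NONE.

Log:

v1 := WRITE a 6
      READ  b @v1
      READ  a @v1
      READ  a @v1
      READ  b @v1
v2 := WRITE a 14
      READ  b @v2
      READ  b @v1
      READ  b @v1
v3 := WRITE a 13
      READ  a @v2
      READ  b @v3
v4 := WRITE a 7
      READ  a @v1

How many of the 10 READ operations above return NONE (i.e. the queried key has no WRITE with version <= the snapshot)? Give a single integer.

Answer: 6

Derivation:
v1: WRITE a=6  (a history now [(1, 6)])
READ b @v1: history=[] -> no version <= 1 -> NONE
READ a @v1: history=[(1, 6)] -> pick v1 -> 6
READ a @v1: history=[(1, 6)] -> pick v1 -> 6
READ b @v1: history=[] -> no version <= 1 -> NONE
v2: WRITE a=14  (a history now [(1, 6), (2, 14)])
READ b @v2: history=[] -> no version <= 2 -> NONE
READ b @v1: history=[] -> no version <= 1 -> NONE
READ b @v1: history=[] -> no version <= 1 -> NONE
v3: WRITE a=13  (a history now [(1, 6), (2, 14), (3, 13)])
READ a @v2: history=[(1, 6), (2, 14), (3, 13)] -> pick v2 -> 14
READ b @v3: history=[] -> no version <= 3 -> NONE
v4: WRITE a=7  (a history now [(1, 6), (2, 14), (3, 13), (4, 7)])
READ a @v1: history=[(1, 6), (2, 14), (3, 13), (4, 7)] -> pick v1 -> 6
Read results in order: ['NONE', '6', '6', 'NONE', 'NONE', 'NONE', 'NONE', '14', 'NONE', '6']
NONE count = 6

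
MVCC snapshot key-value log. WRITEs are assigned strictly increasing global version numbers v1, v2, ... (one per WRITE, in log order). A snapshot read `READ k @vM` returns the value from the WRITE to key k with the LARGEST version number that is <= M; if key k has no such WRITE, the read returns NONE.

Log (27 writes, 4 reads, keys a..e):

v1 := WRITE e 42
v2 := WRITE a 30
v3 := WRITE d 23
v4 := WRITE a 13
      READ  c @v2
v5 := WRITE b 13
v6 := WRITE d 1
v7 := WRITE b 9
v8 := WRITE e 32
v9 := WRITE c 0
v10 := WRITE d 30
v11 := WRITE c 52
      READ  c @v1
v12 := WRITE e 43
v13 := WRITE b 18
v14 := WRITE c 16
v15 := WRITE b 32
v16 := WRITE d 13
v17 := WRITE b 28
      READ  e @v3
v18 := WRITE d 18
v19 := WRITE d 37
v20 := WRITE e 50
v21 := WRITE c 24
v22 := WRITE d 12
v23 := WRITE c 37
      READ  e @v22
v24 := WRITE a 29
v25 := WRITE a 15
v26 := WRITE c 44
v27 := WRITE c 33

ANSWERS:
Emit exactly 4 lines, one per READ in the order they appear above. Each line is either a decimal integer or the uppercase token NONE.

v1: WRITE e=42  (e history now [(1, 42)])
v2: WRITE a=30  (a history now [(2, 30)])
v3: WRITE d=23  (d history now [(3, 23)])
v4: WRITE a=13  (a history now [(2, 30), (4, 13)])
READ c @v2: history=[] -> no version <= 2 -> NONE
v5: WRITE b=13  (b history now [(5, 13)])
v6: WRITE d=1  (d history now [(3, 23), (6, 1)])
v7: WRITE b=9  (b history now [(5, 13), (7, 9)])
v8: WRITE e=32  (e history now [(1, 42), (8, 32)])
v9: WRITE c=0  (c history now [(9, 0)])
v10: WRITE d=30  (d history now [(3, 23), (6, 1), (10, 30)])
v11: WRITE c=52  (c history now [(9, 0), (11, 52)])
READ c @v1: history=[(9, 0), (11, 52)] -> no version <= 1 -> NONE
v12: WRITE e=43  (e history now [(1, 42), (8, 32), (12, 43)])
v13: WRITE b=18  (b history now [(5, 13), (7, 9), (13, 18)])
v14: WRITE c=16  (c history now [(9, 0), (11, 52), (14, 16)])
v15: WRITE b=32  (b history now [(5, 13), (7, 9), (13, 18), (15, 32)])
v16: WRITE d=13  (d history now [(3, 23), (6, 1), (10, 30), (16, 13)])
v17: WRITE b=28  (b history now [(5, 13), (7, 9), (13, 18), (15, 32), (17, 28)])
READ e @v3: history=[(1, 42), (8, 32), (12, 43)] -> pick v1 -> 42
v18: WRITE d=18  (d history now [(3, 23), (6, 1), (10, 30), (16, 13), (18, 18)])
v19: WRITE d=37  (d history now [(3, 23), (6, 1), (10, 30), (16, 13), (18, 18), (19, 37)])
v20: WRITE e=50  (e history now [(1, 42), (8, 32), (12, 43), (20, 50)])
v21: WRITE c=24  (c history now [(9, 0), (11, 52), (14, 16), (21, 24)])
v22: WRITE d=12  (d history now [(3, 23), (6, 1), (10, 30), (16, 13), (18, 18), (19, 37), (22, 12)])
v23: WRITE c=37  (c history now [(9, 0), (11, 52), (14, 16), (21, 24), (23, 37)])
READ e @v22: history=[(1, 42), (8, 32), (12, 43), (20, 50)] -> pick v20 -> 50
v24: WRITE a=29  (a history now [(2, 30), (4, 13), (24, 29)])
v25: WRITE a=15  (a history now [(2, 30), (4, 13), (24, 29), (25, 15)])
v26: WRITE c=44  (c history now [(9, 0), (11, 52), (14, 16), (21, 24), (23, 37), (26, 44)])
v27: WRITE c=33  (c history now [(9, 0), (11, 52), (14, 16), (21, 24), (23, 37), (26, 44), (27, 33)])

Answer: NONE
NONE
42
50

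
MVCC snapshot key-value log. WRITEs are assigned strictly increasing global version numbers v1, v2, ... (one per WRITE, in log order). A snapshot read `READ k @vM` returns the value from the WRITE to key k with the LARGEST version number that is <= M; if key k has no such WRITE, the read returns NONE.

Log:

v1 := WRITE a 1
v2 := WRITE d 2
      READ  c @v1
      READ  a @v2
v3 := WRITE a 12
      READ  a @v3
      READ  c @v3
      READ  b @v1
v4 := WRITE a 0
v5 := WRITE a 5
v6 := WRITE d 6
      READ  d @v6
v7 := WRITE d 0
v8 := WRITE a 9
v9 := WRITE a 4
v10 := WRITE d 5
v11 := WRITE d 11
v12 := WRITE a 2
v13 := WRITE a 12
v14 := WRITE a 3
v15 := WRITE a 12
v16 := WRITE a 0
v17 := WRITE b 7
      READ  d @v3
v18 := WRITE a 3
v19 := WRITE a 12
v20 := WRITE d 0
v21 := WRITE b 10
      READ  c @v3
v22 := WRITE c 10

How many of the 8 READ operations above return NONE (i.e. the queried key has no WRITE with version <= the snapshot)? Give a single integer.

v1: WRITE a=1  (a history now [(1, 1)])
v2: WRITE d=2  (d history now [(2, 2)])
READ c @v1: history=[] -> no version <= 1 -> NONE
READ a @v2: history=[(1, 1)] -> pick v1 -> 1
v3: WRITE a=12  (a history now [(1, 1), (3, 12)])
READ a @v3: history=[(1, 1), (3, 12)] -> pick v3 -> 12
READ c @v3: history=[] -> no version <= 3 -> NONE
READ b @v1: history=[] -> no version <= 1 -> NONE
v4: WRITE a=0  (a history now [(1, 1), (3, 12), (4, 0)])
v5: WRITE a=5  (a history now [(1, 1), (3, 12), (4, 0), (5, 5)])
v6: WRITE d=6  (d history now [(2, 2), (6, 6)])
READ d @v6: history=[(2, 2), (6, 6)] -> pick v6 -> 6
v7: WRITE d=0  (d history now [(2, 2), (6, 6), (7, 0)])
v8: WRITE a=9  (a history now [(1, 1), (3, 12), (4, 0), (5, 5), (8, 9)])
v9: WRITE a=4  (a history now [(1, 1), (3, 12), (4, 0), (5, 5), (8, 9), (9, 4)])
v10: WRITE d=5  (d history now [(2, 2), (6, 6), (7, 0), (10, 5)])
v11: WRITE d=11  (d history now [(2, 2), (6, 6), (7, 0), (10, 5), (11, 11)])
v12: WRITE a=2  (a history now [(1, 1), (3, 12), (4, 0), (5, 5), (8, 9), (9, 4), (12, 2)])
v13: WRITE a=12  (a history now [(1, 1), (3, 12), (4, 0), (5, 5), (8, 9), (9, 4), (12, 2), (13, 12)])
v14: WRITE a=3  (a history now [(1, 1), (3, 12), (4, 0), (5, 5), (8, 9), (9, 4), (12, 2), (13, 12), (14, 3)])
v15: WRITE a=12  (a history now [(1, 1), (3, 12), (4, 0), (5, 5), (8, 9), (9, 4), (12, 2), (13, 12), (14, 3), (15, 12)])
v16: WRITE a=0  (a history now [(1, 1), (3, 12), (4, 0), (5, 5), (8, 9), (9, 4), (12, 2), (13, 12), (14, 3), (15, 12), (16, 0)])
v17: WRITE b=7  (b history now [(17, 7)])
READ d @v3: history=[(2, 2), (6, 6), (7, 0), (10, 5), (11, 11)] -> pick v2 -> 2
v18: WRITE a=3  (a history now [(1, 1), (3, 12), (4, 0), (5, 5), (8, 9), (9, 4), (12, 2), (13, 12), (14, 3), (15, 12), (16, 0), (18, 3)])
v19: WRITE a=12  (a history now [(1, 1), (3, 12), (4, 0), (5, 5), (8, 9), (9, 4), (12, 2), (13, 12), (14, 3), (15, 12), (16, 0), (18, 3), (19, 12)])
v20: WRITE d=0  (d history now [(2, 2), (6, 6), (7, 0), (10, 5), (11, 11), (20, 0)])
v21: WRITE b=10  (b history now [(17, 7), (21, 10)])
READ c @v3: history=[] -> no version <= 3 -> NONE
v22: WRITE c=10  (c history now [(22, 10)])
Read results in order: ['NONE', '1', '12', 'NONE', 'NONE', '6', '2', 'NONE']
NONE count = 4

Answer: 4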